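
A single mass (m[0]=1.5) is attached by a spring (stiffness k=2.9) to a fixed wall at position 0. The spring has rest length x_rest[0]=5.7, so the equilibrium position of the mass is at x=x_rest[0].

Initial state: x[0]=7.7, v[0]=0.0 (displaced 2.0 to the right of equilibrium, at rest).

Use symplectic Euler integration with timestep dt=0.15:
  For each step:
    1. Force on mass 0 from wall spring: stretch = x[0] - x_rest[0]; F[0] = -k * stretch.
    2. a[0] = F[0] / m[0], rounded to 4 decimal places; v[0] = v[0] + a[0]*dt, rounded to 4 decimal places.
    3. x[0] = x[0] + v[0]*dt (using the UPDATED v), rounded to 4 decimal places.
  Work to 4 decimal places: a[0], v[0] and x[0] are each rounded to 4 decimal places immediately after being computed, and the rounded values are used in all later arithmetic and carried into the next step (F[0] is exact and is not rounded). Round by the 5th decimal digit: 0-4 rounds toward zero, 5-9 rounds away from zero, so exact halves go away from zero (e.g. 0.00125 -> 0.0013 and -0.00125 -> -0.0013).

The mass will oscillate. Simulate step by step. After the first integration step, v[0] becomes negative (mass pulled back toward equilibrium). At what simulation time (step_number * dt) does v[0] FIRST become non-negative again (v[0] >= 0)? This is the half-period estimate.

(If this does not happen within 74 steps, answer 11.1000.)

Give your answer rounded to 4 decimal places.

Step 0: x=[7.7000] v=[0.0000]
Step 1: x=[7.6130] v=[-0.5800]
Step 2: x=[7.4428] v=[-1.1348]
Step 3: x=[7.1968] v=[-1.6402]
Step 4: x=[6.8857] v=[-2.0743]
Step 5: x=[6.5230] v=[-2.4182]
Step 6: x=[6.1245] v=[-2.6569]
Step 7: x=[5.7075] v=[-2.7800]
Step 8: x=[5.2902] v=[-2.7822]
Step 9: x=[4.8907] v=[-2.6634]
Step 10: x=[4.5264] v=[-2.4287]
Step 11: x=[4.2131] v=[-2.0884]
Step 12: x=[3.9645] v=[-1.6572]
Step 13: x=[3.7914] v=[-1.1539]
Step 14: x=[3.7013] v=[-0.6004]
Step 15: x=[3.6982] v=[-0.0208]
Step 16: x=[3.7822] v=[0.5597]
First v>=0 after going negative at step 16, time=2.4000

Answer: 2.4000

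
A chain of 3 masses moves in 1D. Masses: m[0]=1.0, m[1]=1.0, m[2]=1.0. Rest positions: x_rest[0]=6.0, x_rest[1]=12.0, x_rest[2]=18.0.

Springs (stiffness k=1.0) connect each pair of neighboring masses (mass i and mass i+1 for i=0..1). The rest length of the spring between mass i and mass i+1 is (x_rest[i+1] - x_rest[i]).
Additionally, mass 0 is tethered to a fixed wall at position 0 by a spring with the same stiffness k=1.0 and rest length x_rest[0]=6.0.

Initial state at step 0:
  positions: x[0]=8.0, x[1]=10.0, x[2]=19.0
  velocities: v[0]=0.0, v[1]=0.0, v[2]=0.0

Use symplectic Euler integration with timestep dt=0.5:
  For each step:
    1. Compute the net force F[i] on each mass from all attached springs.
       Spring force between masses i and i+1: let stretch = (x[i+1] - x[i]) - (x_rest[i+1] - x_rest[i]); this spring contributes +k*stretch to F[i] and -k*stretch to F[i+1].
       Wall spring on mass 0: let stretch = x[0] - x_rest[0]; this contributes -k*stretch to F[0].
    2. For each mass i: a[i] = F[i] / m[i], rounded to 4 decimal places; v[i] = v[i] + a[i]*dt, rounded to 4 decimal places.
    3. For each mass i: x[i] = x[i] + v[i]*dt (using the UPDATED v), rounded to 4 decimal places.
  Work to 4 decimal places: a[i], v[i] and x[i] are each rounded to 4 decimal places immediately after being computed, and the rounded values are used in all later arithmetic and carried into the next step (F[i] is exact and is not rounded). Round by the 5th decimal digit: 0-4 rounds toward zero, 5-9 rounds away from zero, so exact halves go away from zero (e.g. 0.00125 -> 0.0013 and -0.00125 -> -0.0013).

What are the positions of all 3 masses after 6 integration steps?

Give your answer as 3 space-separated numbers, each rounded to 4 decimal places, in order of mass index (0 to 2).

Step 0: x=[8.0000 10.0000 19.0000] v=[0.0000 0.0000 0.0000]
Step 1: x=[6.5000 11.7500 18.2500] v=[-3.0000 3.5000 -1.5000]
Step 2: x=[4.6875 13.8125 17.3750] v=[-3.6250 4.1250 -1.7500]
Step 3: x=[3.9844 14.4844 17.1094] v=[-1.4063 1.3438 -0.5313]
Step 4: x=[4.9102 13.1876 17.6875] v=[1.8515 -2.5937 1.1562]
Step 5: x=[6.6778 10.9464 18.6407] v=[3.5351 -4.4825 1.9063]
Step 6: x=[7.8431 9.5616 19.1703] v=[2.3305 -2.7697 1.0592]

Answer: 7.8431 9.5616 19.1703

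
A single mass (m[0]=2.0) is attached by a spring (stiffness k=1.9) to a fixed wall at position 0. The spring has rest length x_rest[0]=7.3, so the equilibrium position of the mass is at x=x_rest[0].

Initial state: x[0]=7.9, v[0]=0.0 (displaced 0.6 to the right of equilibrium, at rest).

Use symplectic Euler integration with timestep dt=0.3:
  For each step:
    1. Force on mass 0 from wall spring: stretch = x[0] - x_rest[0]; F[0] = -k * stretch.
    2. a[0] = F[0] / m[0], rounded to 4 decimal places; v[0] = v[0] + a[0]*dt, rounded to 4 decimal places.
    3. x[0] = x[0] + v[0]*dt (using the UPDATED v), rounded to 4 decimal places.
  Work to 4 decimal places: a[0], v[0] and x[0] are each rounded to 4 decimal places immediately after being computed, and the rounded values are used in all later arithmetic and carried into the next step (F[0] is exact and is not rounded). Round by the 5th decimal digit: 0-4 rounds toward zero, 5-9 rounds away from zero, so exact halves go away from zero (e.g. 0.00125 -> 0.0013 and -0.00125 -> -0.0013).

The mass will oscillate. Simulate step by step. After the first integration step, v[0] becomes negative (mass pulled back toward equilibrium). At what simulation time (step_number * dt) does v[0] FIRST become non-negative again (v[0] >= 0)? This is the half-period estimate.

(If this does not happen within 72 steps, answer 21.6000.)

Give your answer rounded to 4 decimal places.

Step 0: x=[7.9000] v=[0.0000]
Step 1: x=[7.8487] v=[-0.1710]
Step 2: x=[7.7505] v=[-0.3274]
Step 3: x=[7.6138] v=[-0.4558]
Step 4: x=[7.4502] v=[-0.5452]
Step 5: x=[7.2738] v=[-0.5880]
Step 6: x=[7.0997] v=[-0.5805]
Step 7: x=[6.9427] v=[-0.5234]
Step 8: x=[6.8162] v=[-0.4216]
Step 9: x=[6.7311] v=[-0.2837]
Step 10: x=[6.6946] v=[-0.1216]
Step 11: x=[6.7099] v=[0.0509]
First v>=0 after going negative at step 11, time=3.3000

Answer: 3.3000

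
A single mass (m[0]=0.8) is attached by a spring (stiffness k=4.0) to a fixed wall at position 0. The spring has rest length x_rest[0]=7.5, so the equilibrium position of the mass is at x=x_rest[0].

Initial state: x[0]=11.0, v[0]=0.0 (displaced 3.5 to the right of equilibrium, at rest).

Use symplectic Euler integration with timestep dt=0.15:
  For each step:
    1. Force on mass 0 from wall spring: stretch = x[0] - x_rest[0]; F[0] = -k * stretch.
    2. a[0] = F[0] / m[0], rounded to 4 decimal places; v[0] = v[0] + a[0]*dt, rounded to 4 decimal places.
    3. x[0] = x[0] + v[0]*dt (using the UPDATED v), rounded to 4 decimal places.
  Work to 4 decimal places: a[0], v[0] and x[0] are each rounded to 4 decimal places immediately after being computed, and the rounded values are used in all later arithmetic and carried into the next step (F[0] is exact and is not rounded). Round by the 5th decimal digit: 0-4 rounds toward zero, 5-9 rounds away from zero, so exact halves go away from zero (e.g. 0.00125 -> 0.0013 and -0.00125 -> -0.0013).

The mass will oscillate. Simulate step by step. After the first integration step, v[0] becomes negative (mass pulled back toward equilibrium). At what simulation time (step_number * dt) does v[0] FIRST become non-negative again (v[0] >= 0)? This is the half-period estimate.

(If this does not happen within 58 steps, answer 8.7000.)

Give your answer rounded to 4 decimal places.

Step 0: x=[11.0000] v=[0.0000]
Step 1: x=[10.6063] v=[-2.6250]
Step 2: x=[9.8631] v=[-4.9547]
Step 3: x=[8.8541] v=[-6.7270]
Step 4: x=[7.6927] v=[-7.7426]
Step 5: x=[6.5096] v=[-7.8871]
Step 6: x=[5.4380] v=[-7.1443]
Step 7: x=[4.5983] v=[-5.5978]
Step 8: x=[4.0851] v=[-3.4215]
Step 9: x=[3.9561] v=[-0.8603]
Step 10: x=[4.2257] v=[1.7976]
First v>=0 after going negative at step 10, time=1.5000

Answer: 1.5000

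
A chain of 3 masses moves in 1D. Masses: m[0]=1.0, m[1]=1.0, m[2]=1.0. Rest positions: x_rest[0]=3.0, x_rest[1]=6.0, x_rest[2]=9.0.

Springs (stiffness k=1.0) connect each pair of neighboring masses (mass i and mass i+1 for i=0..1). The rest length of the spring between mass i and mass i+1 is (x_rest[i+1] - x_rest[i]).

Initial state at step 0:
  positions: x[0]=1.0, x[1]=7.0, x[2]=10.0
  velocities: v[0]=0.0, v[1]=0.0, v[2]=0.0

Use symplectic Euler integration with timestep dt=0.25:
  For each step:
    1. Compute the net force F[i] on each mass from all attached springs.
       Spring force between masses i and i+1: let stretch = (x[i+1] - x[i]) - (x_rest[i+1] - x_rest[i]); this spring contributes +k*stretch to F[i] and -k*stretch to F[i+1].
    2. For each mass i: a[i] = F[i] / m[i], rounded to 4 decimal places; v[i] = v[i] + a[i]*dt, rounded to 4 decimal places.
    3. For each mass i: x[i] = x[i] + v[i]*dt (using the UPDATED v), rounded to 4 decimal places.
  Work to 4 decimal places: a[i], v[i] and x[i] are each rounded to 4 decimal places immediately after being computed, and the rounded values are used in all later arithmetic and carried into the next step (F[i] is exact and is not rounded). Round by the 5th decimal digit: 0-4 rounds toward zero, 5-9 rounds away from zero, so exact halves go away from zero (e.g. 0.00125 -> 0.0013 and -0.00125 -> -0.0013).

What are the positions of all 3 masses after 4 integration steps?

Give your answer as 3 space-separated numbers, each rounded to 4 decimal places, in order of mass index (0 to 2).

Step 0: x=[1.0000 7.0000 10.0000] v=[0.0000 0.0000 0.0000]
Step 1: x=[1.1875 6.8125 10.0000] v=[0.7500 -0.7500 0.0000]
Step 2: x=[1.5391 6.4727 9.9883] v=[1.4063 -1.3594 -0.0469]
Step 3: x=[2.0115 6.0442 9.9444] v=[1.8897 -1.7139 -0.1758]
Step 4: x=[2.5485 5.6075 9.8442] v=[2.1479 -1.7470 -0.4009]

Answer: 2.5485 5.6075 9.8442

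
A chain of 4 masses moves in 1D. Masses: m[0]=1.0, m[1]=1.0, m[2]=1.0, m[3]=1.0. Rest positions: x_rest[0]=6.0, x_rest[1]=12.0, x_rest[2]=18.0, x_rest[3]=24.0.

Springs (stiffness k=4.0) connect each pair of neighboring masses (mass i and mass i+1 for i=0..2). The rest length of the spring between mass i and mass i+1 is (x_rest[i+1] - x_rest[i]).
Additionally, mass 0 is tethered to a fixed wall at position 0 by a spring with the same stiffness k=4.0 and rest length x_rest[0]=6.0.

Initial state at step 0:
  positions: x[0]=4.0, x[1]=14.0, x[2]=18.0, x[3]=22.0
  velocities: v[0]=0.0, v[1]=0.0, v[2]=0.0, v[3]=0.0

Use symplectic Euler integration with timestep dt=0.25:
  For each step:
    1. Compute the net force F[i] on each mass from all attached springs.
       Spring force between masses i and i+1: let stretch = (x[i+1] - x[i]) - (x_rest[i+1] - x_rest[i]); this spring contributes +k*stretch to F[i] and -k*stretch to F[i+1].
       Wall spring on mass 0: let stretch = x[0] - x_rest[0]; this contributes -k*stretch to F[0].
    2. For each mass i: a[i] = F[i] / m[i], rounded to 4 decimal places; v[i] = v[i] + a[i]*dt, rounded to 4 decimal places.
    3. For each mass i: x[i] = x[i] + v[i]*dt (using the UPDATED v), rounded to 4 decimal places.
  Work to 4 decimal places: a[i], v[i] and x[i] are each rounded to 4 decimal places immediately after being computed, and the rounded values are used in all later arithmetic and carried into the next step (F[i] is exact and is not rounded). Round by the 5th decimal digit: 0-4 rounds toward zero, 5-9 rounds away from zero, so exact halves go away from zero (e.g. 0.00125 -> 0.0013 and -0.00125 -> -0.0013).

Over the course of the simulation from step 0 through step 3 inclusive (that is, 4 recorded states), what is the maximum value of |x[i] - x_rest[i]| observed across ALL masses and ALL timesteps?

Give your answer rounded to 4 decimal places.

Step 0: x=[4.0000 14.0000 18.0000 22.0000] v=[0.0000 0.0000 0.0000 0.0000]
Step 1: x=[5.5000 12.5000 18.0000 22.5000] v=[6.0000 -6.0000 0.0000 2.0000]
Step 2: x=[7.3750 10.6250 17.7500 23.3750] v=[7.5000 -7.5000 -1.0000 3.5000]
Step 3: x=[8.2188 9.7188 17.1250 24.3438] v=[3.3750 -3.6250 -2.5000 3.8750]
Max displacement = 2.2812

Answer: 2.2812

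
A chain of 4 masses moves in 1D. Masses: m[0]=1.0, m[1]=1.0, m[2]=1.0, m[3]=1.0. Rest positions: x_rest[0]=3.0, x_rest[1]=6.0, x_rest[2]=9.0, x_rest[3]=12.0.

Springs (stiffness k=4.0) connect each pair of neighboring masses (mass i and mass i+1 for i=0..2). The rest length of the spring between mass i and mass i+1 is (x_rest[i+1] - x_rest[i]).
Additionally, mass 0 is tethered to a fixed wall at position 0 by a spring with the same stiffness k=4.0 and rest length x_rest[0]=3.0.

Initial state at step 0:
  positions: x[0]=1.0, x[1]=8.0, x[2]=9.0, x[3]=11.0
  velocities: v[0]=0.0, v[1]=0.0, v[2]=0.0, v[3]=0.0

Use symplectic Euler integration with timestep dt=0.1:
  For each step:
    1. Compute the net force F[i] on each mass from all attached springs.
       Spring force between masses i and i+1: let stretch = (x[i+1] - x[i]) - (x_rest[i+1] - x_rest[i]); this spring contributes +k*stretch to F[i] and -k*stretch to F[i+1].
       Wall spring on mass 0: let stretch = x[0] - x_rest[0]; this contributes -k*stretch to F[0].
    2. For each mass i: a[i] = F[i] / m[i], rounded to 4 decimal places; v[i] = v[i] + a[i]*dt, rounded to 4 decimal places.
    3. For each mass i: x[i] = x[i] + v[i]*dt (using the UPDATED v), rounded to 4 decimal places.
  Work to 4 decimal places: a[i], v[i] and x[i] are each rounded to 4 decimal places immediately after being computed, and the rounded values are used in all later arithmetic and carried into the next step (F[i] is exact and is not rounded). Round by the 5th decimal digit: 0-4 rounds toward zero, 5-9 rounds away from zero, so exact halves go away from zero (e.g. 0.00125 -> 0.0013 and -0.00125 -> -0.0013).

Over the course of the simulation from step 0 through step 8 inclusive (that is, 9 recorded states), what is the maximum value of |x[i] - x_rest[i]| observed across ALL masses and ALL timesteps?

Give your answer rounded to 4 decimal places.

Answer: 2.0148

Derivation:
Step 0: x=[1.0000 8.0000 9.0000 11.0000] v=[0.0000 0.0000 0.0000 0.0000]
Step 1: x=[1.2400 7.7600 9.0400 11.0400] v=[2.4000 -2.4000 0.4000 0.4000]
Step 2: x=[1.6912 7.3104 9.1088 11.1200] v=[4.5120 -4.4960 0.6880 0.8000]
Step 3: x=[2.2995 6.7080 9.1861 11.2396] v=[6.0832 -6.0243 0.7731 1.1955]
Step 4: x=[2.9922 6.0284 9.2464 11.3970] v=[6.9268 -6.7965 0.6033 1.5741]
Step 5: x=[3.6866 5.3560 9.2640 11.5884] v=[6.9444 -6.7238 0.1763 1.9139]
Step 6: x=[4.3004 4.7732 9.2183 11.8068] v=[6.1375 -5.8284 -0.4571 2.1841]
Step 7: x=[4.7611 4.3493 9.0983 12.0417] v=[4.6065 -4.2395 -1.1997 2.3487]
Step 8: x=[5.0148 4.1318 8.9061 12.2788] v=[2.5373 -2.1752 -1.9219 2.3713]
Max displacement = 2.0148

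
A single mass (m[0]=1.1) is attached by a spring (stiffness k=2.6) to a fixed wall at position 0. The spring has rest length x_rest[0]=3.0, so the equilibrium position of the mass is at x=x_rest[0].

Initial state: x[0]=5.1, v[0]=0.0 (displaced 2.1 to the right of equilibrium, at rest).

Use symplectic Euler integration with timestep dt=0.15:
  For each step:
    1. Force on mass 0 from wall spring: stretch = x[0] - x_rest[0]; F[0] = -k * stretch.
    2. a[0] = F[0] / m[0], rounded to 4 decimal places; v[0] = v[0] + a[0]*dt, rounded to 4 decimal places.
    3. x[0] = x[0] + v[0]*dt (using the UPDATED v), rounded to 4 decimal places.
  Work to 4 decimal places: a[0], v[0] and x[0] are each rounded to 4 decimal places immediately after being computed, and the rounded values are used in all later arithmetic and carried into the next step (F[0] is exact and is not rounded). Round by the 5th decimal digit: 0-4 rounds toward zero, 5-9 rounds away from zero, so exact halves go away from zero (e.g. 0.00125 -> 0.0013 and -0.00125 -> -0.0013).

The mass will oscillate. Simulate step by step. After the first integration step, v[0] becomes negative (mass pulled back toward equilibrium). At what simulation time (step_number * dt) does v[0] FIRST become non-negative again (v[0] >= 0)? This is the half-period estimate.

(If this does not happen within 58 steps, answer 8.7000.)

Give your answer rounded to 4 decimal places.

Step 0: x=[5.1000] v=[0.0000]
Step 1: x=[4.9883] v=[-0.7445]
Step 2: x=[4.7709] v=[-1.4494]
Step 3: x=[4.4593] v=[-2.0773]
Step 4: x=[4.0701] v=[-2.5947]
Step 5: x=[3.6240] v=[-2.9741]
Step 6: x=[3.1447] v=[-3.1953]
Step 7: x=[2.6577] v=[-3.2466]
Step 8: x=[2.1889] v=[-3.1252]
Step 9: x=[1.7633] v=[-2.8376]
Step 10: x=[1.4034] v=[-2.3991]
Step 11: x=[1.1285] v=[-1.8330]
Step 12: x=[0.9531] v=[-1.1695]
Step 13: x=[0.8865] v=[-0.4438]
Step 14: x=[0.9323] v=[0.3055]
First v>=0 after going negative at step 14, time=2.1000

Answer: 2.1000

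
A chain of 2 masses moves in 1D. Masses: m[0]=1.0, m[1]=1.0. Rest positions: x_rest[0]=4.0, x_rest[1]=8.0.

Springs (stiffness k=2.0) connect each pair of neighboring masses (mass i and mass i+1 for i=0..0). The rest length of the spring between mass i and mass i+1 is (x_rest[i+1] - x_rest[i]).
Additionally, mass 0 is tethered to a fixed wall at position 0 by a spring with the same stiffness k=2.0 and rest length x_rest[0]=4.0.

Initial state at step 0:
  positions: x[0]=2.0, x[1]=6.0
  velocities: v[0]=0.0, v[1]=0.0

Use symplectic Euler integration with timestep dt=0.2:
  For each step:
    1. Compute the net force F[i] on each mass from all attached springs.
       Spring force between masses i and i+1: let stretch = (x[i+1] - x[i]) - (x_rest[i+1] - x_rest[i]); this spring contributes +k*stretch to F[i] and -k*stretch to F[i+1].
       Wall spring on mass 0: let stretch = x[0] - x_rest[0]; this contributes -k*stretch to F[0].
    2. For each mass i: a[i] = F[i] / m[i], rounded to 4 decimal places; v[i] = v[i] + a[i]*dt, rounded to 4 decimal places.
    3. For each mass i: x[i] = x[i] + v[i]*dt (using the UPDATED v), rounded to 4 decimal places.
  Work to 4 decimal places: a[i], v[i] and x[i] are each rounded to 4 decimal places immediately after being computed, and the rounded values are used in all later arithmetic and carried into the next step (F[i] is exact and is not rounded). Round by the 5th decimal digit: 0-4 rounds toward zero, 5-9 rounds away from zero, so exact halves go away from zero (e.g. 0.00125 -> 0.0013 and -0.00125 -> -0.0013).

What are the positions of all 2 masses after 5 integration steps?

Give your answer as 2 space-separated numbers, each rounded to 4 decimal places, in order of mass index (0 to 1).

Step 0: x=[2.0000 6.0000] v=[0.0000 0.0000]
Step 1: x=[2.1600 6.0000] v=[0.8000 0.0000]
Step 2: x=[2.4544 6.0128] v=[1.4720 0.0640]
Step 3: x=[2.8371 6.0609] v=[1.9136 0.2406]
Step 4: x=[3.2508 6.1711] v=[2.0683 0.5511]
Step 5: x=[3.6380 6.3677] v=[1.9361 0.9830]

Answer: 3.6380 6.3677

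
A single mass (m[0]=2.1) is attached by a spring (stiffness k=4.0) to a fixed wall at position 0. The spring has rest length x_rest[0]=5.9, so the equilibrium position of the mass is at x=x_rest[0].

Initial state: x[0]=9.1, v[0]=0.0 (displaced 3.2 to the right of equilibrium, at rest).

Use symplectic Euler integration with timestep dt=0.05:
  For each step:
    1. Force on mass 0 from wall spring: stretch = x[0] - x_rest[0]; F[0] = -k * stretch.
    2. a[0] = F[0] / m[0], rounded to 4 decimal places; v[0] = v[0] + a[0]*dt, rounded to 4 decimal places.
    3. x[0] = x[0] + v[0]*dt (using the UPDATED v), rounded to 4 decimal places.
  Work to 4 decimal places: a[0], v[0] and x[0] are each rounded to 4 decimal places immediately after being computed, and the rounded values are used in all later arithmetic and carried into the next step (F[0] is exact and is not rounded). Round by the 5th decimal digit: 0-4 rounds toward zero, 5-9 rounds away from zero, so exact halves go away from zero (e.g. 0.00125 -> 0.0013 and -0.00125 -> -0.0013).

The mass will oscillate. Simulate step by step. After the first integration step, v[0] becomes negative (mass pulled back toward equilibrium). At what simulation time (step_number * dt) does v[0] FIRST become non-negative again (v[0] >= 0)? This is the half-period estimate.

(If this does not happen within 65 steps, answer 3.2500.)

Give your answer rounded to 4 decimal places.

Step 0: x=[9.1000] v=[0.0000]
Step 1: x=[9.0848] v=[-0.3048]
Step 2: x=[9.0544] v=[-0.6081]
Step 3: x=[9.0090] v=[-0.9085]
Step 4: x=[8.9488] v=[-1.2046]
Step 5: x=[8.8741] v=[-1.4950]
Step 6: x=[8.7852] v=[-1.7783]
Step 7: x=[8.6825] v=[-2.0531]
Step 8: x=[8.5666] v=[-2.3181]
Step 9: x=[8.4380] v=[-2.5721]
Step 10: x=[8.2973] v=[-2.8138]
Step 11: x=[8.1452] v=[-3.0421]
Step 12: x=[7.9824] v=[-3.2559]
Step 13: x=[7.8097] v=[-3.4542]
Step 14: x=[7.6279] v=[-3.6361]
Step 15: x=[7.4379] v=[-3.8007]
Step 16: x=[7.2405] v=[-3.9472]
Step 17: x=[7.0368] v=[-4.0749]
Step 18: x=[6.8276] v=[-4.1832]
Step 19: x=[6.6140] v=[-4.2715]
Step 20: x=[6.3970] v=[-4.3395]
Step 21: x=[6.1777] v=[-4.3868]
Step 22: x=[5.9570] v=[-4.4133]
Step 23: x=[5.7361] v=[-4.4187]
Step 24: x=[5.5159] v=[-4.4031]
Step 25: x=[5.2976] v=[-4.3665]
Step 26: x=[5.0821] v=[-4.3091]
Step 27: x=[4.8705] v=[-4.2312]
Step 28: x=[4.6638] v=[-4.1332]
Step 29: x=[4.4630] v=[-4.0155]
Step 30: x=[4.2691] v=[-3.8786]
Step 31: x=[4.0829] v=[-3.7233]
Step 32: x=[3.9054] v=[-3.5502]
Step 33: x=[3.7374] v=[-3.3602]
Step 34: x=[3.5797] v=[-3.1542]
Step 35: x=[3.4330] v=[-2.9332]
Step 36: x=[3.2981] v=[-2.6983]
Step 37: x=[3.1756] v=[-2.4505]
Step 38: x=[3.0661] v=[-2.1910]
Step 39: x=[2.9700] v=[-1.9211]
Step 40: x=[2.8879] v=[-1.6421]
Step 41: x=[2.8201] v=[-1.3552]
Step 42: x=[2.7670] v=[-1.0619]
Step 43: x=[2.7288] v=[-0.7635]
Step 44: x=[2.7057] v=[-0.4615]
Step 45: x=[2.6978] v=[-0.1573]
Step 46: x=[2.7052] v=[0.1477]
First v>=0 after going negative at step 46, time=2.3000

Answer: 2.3000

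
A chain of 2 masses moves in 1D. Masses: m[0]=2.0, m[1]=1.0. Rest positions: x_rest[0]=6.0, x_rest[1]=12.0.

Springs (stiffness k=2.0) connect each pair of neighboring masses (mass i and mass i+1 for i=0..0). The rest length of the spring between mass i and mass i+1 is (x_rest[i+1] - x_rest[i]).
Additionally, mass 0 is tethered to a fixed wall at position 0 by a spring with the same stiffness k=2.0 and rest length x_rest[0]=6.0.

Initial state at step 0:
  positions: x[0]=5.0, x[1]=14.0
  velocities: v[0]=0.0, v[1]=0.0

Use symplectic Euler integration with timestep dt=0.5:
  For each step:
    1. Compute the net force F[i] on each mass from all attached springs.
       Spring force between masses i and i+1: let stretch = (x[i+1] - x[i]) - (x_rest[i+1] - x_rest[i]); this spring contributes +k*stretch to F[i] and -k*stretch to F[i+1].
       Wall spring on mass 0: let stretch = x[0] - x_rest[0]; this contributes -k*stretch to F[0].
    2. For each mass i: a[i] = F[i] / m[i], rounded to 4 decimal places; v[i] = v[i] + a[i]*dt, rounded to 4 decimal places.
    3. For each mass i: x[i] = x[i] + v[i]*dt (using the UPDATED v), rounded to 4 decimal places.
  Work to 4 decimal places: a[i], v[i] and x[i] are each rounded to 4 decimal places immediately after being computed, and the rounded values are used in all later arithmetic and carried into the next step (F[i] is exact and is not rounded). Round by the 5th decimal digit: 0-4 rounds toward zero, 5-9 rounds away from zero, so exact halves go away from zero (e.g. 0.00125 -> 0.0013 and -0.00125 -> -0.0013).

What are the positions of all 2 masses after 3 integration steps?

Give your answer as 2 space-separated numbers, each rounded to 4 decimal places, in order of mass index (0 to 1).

Step 0: x=[5.0000 14.0000] v=[0.0000 0.0000]
Step 1: x=[6.0000 12.5000] v=[2.0000 -3.0000]
Step 2: x=[7.1250 10.7500] v=[2.2500 -3.5000]
Step 3: x=[7.3750 10.1875] v=[0.5000 -1.1250]

Answer: 7.3750 10.1875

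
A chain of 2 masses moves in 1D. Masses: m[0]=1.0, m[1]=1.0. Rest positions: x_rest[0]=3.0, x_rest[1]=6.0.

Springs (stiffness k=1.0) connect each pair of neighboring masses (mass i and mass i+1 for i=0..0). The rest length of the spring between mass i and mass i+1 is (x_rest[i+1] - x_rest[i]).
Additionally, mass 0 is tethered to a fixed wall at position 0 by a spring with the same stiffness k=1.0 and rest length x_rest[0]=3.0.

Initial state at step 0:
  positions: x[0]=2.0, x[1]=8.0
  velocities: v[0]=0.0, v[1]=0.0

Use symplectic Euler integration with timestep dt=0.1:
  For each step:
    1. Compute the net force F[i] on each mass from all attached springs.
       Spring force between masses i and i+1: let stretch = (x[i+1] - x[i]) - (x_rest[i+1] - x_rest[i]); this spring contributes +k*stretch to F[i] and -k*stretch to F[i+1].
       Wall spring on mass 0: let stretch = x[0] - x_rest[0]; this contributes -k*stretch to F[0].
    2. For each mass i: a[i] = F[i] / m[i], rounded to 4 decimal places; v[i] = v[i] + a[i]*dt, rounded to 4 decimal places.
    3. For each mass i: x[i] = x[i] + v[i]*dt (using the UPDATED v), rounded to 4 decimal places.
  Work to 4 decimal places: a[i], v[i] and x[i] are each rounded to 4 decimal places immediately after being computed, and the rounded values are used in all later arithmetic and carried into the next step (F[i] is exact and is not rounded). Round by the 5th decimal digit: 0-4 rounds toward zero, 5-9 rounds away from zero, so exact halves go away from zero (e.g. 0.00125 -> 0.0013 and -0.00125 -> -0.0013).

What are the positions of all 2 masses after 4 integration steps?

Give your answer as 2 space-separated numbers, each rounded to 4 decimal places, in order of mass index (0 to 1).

Answer: 2.3837 7.7104

Derivation:
Step 0: x=[2.0000 8.0000] v=[0.0000 0.0000]
Step 1: x=[2.0400 7.9700] v=[0.4000 -0.3000]
Step 2: x=[2.1189 7.9107] v=[0.7890 -0.5930]
Step 3: x=[2.2345 7.8235] v=[1.1563 -0.8722]
Step 4: x=[2.3837 7.7104] v=[1.4918 -1.1311]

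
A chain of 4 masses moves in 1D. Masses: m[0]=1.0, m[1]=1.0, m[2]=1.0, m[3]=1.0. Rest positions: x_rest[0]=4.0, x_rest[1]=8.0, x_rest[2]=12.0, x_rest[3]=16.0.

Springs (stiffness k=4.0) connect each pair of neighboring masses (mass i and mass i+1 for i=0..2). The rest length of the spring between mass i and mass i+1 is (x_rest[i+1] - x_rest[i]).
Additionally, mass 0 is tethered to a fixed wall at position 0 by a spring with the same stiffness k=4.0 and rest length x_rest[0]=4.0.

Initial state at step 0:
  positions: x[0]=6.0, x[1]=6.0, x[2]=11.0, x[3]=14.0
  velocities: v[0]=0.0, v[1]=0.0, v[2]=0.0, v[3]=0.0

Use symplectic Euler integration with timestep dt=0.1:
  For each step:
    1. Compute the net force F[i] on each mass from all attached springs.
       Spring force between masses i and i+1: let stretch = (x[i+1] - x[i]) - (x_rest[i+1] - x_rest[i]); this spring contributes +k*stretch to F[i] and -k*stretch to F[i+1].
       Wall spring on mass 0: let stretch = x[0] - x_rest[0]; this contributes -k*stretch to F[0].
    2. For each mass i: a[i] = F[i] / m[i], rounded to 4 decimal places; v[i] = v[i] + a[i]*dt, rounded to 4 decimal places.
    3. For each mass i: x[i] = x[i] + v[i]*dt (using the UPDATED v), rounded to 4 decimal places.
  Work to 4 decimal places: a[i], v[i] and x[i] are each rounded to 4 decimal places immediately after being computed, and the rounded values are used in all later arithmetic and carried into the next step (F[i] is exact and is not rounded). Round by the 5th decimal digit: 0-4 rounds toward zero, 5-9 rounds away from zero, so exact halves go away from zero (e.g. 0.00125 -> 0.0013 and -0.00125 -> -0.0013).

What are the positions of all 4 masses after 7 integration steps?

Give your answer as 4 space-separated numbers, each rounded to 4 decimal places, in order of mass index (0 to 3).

Answer: 2.0752 8.7304 10.2879 14.6685

Derivation:
Step 0: x=[6.0000 6.0000 11.0000 14.0000] v=[0.0000 0.0000 0.0000 0.0000]
Step 1: x=[5.7600 6.2000 10.9200 14.0400] v=[-2.4000 2.0000 -0.8000 0.4000]
Step 2: x=[5.3072 6.5712 10.7760 14.1152] v=[-4.5280 3.7120 -1.4400 0.7520]
Step 3: x=[4.6927 7.0600 10.5974 14.2168] v=[-6.1453 4.8883 -1.7862 1.0163]
Step 4: x=[3.9852 7.5956 10.4221 14.3337] v=[-7.0755 5.3563 -1.7534 1.1685]
Step 5: x=[3.2627 8.0999 10.2902 14.4541] v=[-7.2254 5.0427 -1.3194 1.2039]
Step 6: x=[2.6031 8.4983 10.2372 14.5679] v=[-6.5956 3.9839 -0.5300 1.1383]
Step 7: x=[2.0752 8.7304 10.2879 14.6685] v=[-5.2788 2.3214 0.5067 1.0060]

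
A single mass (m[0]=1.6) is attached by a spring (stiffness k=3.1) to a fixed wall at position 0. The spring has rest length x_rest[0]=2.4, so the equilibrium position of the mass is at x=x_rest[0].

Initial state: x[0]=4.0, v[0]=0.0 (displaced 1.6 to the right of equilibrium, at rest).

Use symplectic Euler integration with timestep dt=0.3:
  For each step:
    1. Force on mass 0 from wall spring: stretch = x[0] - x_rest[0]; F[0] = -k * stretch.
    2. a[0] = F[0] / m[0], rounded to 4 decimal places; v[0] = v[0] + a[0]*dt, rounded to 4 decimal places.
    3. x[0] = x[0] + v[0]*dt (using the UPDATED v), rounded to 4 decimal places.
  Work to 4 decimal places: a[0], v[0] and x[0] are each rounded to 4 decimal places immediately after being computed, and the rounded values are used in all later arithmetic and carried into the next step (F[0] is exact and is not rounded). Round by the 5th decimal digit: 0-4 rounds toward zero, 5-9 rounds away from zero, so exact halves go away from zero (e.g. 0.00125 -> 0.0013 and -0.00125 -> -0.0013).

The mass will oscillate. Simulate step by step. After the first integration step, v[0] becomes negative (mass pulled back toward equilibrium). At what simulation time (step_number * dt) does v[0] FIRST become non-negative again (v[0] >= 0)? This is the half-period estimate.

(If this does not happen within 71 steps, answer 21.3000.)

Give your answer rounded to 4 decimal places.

Answer: 2.4000

Derivation:
Step 0: x=[4.0000] v=[0.0000]
Step 1: x=[3.7210] v=[-0.9300]
Step 2: x=[3.2117] v=[-1.6978]
Step 3: x=[2.5608] v=[-2.1696]
Step 4: x=[1.8819] v=[-2.2631]
Step 5: x=[1.2933] v=[-1.9620]
Step 6: x=[0.8977] v=[-1.3187]
Step 7: x=[0.7641] v=[-0.4455]
Step 8: x=[0.9157] v=[0.5054]
First v>=0 after going negative at step 8, time=2.4000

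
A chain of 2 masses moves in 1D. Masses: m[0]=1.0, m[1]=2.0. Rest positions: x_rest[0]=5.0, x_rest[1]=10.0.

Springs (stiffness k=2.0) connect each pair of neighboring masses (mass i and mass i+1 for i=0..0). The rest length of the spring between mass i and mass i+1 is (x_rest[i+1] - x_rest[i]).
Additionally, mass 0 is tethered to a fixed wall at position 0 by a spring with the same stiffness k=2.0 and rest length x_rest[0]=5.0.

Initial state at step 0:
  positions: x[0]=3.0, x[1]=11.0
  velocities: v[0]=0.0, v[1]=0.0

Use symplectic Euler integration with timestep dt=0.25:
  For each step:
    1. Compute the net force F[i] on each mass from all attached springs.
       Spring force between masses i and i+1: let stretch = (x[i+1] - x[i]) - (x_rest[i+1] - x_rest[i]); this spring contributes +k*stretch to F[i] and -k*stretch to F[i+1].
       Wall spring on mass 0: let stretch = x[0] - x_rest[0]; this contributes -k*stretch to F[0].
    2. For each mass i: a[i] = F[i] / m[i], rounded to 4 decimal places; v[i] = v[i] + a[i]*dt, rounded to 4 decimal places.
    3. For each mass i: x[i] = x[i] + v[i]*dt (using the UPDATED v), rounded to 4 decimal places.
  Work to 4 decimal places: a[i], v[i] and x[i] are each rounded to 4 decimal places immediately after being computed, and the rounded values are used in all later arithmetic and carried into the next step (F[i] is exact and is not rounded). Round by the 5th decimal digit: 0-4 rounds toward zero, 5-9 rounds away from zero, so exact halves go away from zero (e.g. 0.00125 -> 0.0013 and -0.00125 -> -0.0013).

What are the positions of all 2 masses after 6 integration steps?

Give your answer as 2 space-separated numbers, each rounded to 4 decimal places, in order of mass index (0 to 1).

Step 0: x=[3.0000 11.0000] v=[0.0000 0.0000]
Step 1: x=[3.6250 10.8125] v=[2.5000 -0.7500]
Step 2: x=[4.6953 10.4883] v=[4.2813 -1.2969]
Step 3: x=[5.9029 10.1145] v=[4.8302 -1.4952]
Step 4: x=[6.8991 9.7900] v=[3.9846 -1.2981]
Step 5: x=[7.3942 9.5973] v=[1.9805 -0.7708]
Step 6: x=[7.2404 9.5794] v=[-0.6151 -0.0716]

Answer: 7.2404 9.5794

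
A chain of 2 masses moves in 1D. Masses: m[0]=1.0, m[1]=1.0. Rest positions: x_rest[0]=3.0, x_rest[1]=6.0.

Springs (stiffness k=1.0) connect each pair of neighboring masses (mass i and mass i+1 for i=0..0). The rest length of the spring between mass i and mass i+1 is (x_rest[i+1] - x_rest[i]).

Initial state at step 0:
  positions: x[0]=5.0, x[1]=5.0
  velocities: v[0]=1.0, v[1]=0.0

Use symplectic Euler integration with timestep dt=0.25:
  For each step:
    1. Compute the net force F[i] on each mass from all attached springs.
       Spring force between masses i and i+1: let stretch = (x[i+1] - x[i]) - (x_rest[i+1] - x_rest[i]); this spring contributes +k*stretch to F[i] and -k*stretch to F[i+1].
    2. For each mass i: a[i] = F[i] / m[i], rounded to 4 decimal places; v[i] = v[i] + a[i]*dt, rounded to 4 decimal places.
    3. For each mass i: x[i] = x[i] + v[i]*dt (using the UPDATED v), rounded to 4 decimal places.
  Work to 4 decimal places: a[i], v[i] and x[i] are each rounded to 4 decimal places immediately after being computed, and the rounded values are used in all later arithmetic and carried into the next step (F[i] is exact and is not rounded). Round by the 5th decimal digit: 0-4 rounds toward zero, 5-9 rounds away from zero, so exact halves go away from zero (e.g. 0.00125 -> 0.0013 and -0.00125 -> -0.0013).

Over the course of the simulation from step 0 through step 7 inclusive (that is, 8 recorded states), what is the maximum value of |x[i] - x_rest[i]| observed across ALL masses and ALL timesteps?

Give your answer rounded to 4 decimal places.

Answer: 2.5114

Derivation:
Step 0: x=[5.0000 5.0000] v=[1.0000 0.0000]
Step 1: x=[5.0625 5.1875] v=[0.2500 0.7500]
Step 2: x=[4.9453 5.5547] v=[-0.4688 1.4688]
Step 3: x=[4.6787 6.0713] v=[-1.0665 2.0665]
Step 4: x=[4.3116 6.6884] v=[-1.4684 2.4684]
Step 5: x=[3.9056 7.3445] v=[-1.6242 2.6242]
Step 6: x=[3.5270 7.9731] v=[-1.5145 2.5145]
Step 7: x=[3.2388 8.5114] v=[-1.1530 2.1530]
Max displacement = 2.5114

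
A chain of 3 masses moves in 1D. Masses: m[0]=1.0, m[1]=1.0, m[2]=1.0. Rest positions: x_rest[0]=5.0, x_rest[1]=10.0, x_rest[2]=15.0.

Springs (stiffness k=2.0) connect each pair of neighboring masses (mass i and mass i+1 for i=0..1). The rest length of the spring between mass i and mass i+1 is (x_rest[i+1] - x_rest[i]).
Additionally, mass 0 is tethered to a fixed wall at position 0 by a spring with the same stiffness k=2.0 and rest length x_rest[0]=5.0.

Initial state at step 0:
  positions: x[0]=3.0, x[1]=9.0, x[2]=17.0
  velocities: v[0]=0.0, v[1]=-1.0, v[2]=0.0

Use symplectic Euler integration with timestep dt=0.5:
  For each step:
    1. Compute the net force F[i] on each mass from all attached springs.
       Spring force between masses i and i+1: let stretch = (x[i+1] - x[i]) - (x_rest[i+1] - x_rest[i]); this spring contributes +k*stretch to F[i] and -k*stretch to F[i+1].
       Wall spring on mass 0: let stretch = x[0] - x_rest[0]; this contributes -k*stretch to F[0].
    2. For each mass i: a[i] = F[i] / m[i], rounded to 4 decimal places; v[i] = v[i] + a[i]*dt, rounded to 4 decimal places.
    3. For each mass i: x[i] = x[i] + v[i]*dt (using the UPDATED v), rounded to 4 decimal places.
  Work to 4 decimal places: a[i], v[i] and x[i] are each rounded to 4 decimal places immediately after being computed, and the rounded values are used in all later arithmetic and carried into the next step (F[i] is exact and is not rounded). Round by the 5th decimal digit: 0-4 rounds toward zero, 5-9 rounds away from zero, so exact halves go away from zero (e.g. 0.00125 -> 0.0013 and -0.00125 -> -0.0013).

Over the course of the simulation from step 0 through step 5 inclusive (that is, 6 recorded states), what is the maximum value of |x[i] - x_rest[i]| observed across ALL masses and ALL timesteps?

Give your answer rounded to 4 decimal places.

Step 0: x=[3.0000 9.0000 17.0000] v=[0.0000 -1.0000 0.0000]
Step 1: x=[4.5000 9.5000 15.5000] v=[3.0000 1.0000 -3.0000]
Step 2: x=[6.2500 10.5000 13.5000] v=[3.5000 2.0000 -4.0000]
Step 3: x=[7.0000 10.8750 12.5000] v=[1.5000 0.7500 -2.0000]
Step 4: x=[6.1875 10.1250 13.1875] v=[-1.6250 -1.5000 1.3750]
Step 5: x=[4.2500 8.9375 14.8438] v=[-3.8750 -2.3750 3.3125]
Max displacement = 2.5000

Answer: 2.5000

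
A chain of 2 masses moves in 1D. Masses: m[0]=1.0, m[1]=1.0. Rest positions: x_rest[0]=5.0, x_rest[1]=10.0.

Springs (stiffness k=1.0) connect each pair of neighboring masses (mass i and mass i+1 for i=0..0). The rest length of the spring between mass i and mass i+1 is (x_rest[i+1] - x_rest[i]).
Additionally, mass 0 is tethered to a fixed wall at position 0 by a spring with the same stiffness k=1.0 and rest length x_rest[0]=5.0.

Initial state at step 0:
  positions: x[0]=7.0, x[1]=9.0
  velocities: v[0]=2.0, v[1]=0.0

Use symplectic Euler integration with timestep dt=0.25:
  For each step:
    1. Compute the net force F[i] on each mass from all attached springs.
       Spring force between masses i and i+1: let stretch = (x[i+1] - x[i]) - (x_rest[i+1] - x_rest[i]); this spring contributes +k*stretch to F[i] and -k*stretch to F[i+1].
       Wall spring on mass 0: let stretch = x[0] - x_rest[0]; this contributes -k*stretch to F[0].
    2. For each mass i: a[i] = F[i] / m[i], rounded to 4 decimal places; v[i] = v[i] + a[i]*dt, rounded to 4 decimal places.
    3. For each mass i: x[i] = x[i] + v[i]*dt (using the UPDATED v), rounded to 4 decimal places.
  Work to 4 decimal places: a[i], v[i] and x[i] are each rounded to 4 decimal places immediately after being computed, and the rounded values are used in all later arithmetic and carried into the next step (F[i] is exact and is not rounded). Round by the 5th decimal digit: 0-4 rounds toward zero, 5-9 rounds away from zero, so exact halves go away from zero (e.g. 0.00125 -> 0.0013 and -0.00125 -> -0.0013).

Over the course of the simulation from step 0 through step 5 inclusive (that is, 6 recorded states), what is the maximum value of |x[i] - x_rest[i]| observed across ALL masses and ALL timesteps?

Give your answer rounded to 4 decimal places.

Step 0: x=[7.0000 9.0000] v=[2.0000 0.0000]
Step 1: x=[7.1875 9.1875] v=[0.7500 0.7500]
Step 2: x=[7.0508 9.5625] v=[-0.5469 1.5000]
Step 3: x=[6.6304 10.0930] v=[-1.6817 2.1221]
Step 4: x=[6.0120 10.7196] v=[-2.4737 2.5065]
Step 5: x=[5.3121 11.3645] v=[-2.7998 2.5796]
Max displacement = 2.1875

Answer: 2.1875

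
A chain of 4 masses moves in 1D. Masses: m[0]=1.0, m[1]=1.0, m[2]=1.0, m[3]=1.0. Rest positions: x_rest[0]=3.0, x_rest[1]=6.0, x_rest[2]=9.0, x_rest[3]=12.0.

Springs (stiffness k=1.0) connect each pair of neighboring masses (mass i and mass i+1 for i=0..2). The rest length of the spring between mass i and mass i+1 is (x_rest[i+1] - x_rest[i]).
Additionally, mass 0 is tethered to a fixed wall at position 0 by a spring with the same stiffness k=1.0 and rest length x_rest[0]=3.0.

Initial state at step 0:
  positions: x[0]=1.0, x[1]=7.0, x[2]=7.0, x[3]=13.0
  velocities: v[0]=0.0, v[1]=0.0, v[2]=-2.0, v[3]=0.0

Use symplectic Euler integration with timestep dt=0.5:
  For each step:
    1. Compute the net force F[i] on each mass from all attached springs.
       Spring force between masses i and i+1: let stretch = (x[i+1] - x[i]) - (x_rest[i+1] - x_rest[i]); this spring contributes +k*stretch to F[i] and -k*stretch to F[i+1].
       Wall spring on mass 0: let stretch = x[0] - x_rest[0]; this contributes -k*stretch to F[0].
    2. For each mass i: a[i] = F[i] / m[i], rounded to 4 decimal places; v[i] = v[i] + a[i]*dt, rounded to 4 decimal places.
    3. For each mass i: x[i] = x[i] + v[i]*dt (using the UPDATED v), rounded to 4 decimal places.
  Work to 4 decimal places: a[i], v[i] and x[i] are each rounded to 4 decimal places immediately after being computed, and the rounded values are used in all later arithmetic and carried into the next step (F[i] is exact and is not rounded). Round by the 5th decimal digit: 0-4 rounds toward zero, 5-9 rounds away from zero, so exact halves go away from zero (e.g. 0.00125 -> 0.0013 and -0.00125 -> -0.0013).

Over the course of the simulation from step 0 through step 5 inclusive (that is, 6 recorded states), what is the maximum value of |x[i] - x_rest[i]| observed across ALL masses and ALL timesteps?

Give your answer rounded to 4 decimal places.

Answer: 2.8594

Derivation:
Step 0: x=[1.0000 7.0000 7.0000 13.0000] v=[0.0000 0.0000 -2.0000 0.0000]
Step 1: x=[2.2500 5.5000 7.5000 12.2500] v=[2.5000 -3.0000 1.0000 -1.5000]
Step 2: x=[3.7500 3.6875 8.6875 11.0625] v=[3.0000 -3.6250 2.3750 -2.3750]
Step 3: x=[4.2969 3.1406 9.2188 10.0313] v=[1.0938 -1.0938 1.0625 -2.0625]
Step 4: x=[3.4805 4.4024 8.4336 9.5469] v=[-1.6328 2.5235 -1.5704 -0.9688]
Step 5: x=[2.0245 6.4415 6.9189 9.5342] v=[-2.9121 4.0782 -3.0294 -0.0255]
Max displacement = 2.8594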